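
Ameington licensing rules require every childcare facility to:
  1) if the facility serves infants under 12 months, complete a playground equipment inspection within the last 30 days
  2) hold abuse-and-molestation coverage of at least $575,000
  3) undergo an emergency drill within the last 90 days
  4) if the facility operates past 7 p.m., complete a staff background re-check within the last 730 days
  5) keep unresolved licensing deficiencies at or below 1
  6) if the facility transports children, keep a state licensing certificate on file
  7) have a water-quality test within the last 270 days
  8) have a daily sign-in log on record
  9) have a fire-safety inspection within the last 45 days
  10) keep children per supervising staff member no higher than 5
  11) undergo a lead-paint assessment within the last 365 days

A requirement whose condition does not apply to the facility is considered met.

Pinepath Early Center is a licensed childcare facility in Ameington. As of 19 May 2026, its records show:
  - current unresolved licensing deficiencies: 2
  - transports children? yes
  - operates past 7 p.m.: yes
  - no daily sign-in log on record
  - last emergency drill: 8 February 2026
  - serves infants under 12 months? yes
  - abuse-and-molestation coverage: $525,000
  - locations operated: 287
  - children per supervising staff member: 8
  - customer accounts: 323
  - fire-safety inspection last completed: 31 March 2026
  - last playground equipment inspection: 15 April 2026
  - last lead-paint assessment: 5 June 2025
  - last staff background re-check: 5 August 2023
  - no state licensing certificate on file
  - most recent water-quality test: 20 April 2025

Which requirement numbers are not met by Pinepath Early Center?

1, 2, 3, 4, 5, 6, 7, 8, 9, 10

1. condition 'serves infants under 12 months' holds; playground equipment inspection 34 days ago vs limit 30 → not met
2. abuse-and-molestation coverage $525,000 < $575,000 → not met
3. emergency drill 100 days ago vs limit 90 → not met
4. condition 'operates past 7 p.m.' holds; staff background re-check 1018 days ago vs limit 730 → not met
5. unresolved licensing deficiencies 2 > 1 → not met
6. condition 'transports children' holds; state licensing certificate absent → not met
7. water-quality test 394 days ago vs limit 270 → not met
8. daily sign-in log absent → not met
9. fire-safety inspection 49 days ago vs limit 45 → not met
10. children per supervising staff member 8 > 5 → not met
11. lead-paint assessment 348 days ago vs limit 365 → met
Not met: 1, 2, 3, 4, 5, 6, 7, 8, 9, 10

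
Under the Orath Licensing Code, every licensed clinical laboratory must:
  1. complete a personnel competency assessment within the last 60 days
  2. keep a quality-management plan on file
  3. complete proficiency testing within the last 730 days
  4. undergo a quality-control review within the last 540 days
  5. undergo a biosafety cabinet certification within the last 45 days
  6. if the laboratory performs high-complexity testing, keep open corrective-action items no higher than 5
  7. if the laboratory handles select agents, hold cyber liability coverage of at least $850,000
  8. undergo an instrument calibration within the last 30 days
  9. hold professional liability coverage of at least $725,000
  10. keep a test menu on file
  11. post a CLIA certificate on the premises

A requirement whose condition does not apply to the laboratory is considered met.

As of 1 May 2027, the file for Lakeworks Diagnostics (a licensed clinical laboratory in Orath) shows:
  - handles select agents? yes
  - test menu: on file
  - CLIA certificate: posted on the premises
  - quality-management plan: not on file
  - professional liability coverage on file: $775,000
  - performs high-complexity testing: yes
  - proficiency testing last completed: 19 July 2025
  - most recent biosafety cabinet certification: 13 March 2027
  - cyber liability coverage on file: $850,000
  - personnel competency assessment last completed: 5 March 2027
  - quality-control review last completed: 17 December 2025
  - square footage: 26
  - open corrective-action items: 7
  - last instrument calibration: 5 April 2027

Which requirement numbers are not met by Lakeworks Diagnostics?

1. personnel competency assessment 57 days ago vs limit 60 → met
2. quality-management plan absent → not met
3. proficiency testing 651 days ago vs limit 730 → met
4. quality-control review 500 days ago vs limit 540 → met
5. biosafety cabinet certification 49 days ago vs limit 45 → not met
6. condition 'performs high-complexity testing' holds; open corrective-action items 7 > 5 → not met
7. condition 'handles select agents' holds; cyber liability coverage $850,000 ≥ $850,000 → met
8. instrument calibration 26 days ago vs limit 30 → met
9. professional liability coverage $775,000 ≥ $725,000 → met
10. test menu present → met
11. CLIA certificate present → met
Not met: 2, 5, 6

2, 5, 6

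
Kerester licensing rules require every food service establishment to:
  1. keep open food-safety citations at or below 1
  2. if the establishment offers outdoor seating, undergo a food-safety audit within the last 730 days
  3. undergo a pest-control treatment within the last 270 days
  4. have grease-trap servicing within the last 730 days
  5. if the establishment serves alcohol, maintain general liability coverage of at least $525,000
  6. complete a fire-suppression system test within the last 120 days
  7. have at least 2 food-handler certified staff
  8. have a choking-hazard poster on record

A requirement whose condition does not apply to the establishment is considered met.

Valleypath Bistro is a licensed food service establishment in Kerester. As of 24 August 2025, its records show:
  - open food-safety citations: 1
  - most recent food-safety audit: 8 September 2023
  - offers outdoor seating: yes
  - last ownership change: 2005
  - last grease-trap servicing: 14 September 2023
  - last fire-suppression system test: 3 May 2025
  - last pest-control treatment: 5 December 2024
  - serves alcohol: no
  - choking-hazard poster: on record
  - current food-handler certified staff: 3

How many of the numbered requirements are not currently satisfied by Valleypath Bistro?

0

1. open food-safety citations 1 ≤ 1 → met
2. condition 'offers outdoor seating' holds; food-safety audit 716 days ago vs limit 730 → met
3. pest-control treatment 262 days ago vs limit 270 → met
4. grease-trap servicing 710 days ago vs limit 730 → met
5. condition 'serves alcohol' does not hold → requirement n/a → met
6. fire-suppression system test 113 days ago vs limit 120 → met
7. food-handler certified staff 3 ≥ 2 → met
8. choking-hazard poster present → met
Not met: 0 of 8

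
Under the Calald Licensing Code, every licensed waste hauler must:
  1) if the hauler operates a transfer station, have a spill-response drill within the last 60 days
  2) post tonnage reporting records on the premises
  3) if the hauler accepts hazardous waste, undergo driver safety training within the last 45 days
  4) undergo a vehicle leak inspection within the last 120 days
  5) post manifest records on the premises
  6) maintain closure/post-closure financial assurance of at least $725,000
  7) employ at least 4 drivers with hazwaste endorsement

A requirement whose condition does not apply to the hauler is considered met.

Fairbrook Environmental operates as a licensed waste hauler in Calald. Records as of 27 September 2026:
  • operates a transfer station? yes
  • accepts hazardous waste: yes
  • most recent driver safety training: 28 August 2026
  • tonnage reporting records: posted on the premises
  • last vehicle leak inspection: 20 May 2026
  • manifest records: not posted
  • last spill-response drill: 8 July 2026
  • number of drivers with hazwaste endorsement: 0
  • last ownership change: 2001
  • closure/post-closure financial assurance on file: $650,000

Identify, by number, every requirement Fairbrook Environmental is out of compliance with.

1. condition 'operates a transfer station' holds; spill-response drill 81 days ago vs limit 60 → not met
2. tonnage reporting records present → met
3. condition 'accepts hazardous waste' holds; driver safety training 30 days ago vs limit 45 → met
4. vehicle leak inspection 130 days ago vs limit 120 → not met
5. manifest records absent → not met
6. closure/post-closure financial assurance $650,000 < $725,000 → not met
7. drivers with hazwaste endorsement 0 < 4 → not met
Not met: 1, 4, 5, 6, 7

1, 4, 5, 6, 7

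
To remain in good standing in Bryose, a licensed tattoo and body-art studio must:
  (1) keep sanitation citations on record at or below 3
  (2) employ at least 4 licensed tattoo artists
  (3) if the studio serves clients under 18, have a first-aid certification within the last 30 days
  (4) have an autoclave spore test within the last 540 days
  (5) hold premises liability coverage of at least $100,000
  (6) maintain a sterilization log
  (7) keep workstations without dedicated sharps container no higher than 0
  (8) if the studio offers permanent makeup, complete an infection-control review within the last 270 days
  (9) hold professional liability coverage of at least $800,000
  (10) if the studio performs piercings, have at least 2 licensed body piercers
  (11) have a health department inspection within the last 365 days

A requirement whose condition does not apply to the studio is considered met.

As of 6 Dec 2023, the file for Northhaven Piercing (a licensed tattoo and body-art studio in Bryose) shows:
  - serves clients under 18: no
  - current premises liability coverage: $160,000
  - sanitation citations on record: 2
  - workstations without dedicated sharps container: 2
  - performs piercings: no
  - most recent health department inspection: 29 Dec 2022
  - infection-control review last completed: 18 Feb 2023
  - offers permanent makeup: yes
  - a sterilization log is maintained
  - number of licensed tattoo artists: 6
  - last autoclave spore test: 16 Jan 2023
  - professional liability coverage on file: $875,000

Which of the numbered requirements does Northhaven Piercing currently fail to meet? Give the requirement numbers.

1. sanitation citations on record 2 ≤ 3 → met
2. licensed tattoo artists 6 ≥ 4 → met
3. condition 'serves clients under 18' does not hold → requirement n/a → met
4. autoclave spore test 324 days ago vs limit 540 → met
5. premises liability coverage $160,000 ≥ $100,000 → met
6. sterilization log present → met
7. workstations without dedicated sharps container 2 > 0 → not met
8. condition 'offers permanent makeup' holds; infection-control review 291 days ago vs limit 270 → not met
9. professional liability coverage $875,000 ≥ $800,000 → met
10. condition 'performs piercings' does not hold → requirement n/a → met
11. health department inspection 342 days ago vs limit 365 → met
Not met: 7, 8

7, 8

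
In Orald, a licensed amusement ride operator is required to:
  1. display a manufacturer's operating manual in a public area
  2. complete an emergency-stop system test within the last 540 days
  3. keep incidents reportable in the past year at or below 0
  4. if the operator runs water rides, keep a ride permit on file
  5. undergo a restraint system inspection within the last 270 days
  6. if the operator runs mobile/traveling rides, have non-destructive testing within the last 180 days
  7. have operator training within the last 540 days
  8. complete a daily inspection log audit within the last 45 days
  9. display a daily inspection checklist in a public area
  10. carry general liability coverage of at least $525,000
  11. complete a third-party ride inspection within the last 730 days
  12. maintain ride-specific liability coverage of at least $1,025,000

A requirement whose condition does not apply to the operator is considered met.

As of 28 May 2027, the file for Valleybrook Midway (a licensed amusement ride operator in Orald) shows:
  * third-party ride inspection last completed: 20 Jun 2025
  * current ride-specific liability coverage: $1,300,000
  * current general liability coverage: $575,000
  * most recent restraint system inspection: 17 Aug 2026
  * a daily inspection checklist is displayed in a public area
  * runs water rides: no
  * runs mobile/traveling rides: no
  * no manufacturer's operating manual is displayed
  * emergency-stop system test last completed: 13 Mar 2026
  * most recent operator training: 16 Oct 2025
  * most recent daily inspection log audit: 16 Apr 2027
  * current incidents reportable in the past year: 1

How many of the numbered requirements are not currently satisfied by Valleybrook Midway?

4

1. manufacturer's operating manual absent → not met
2. emergency-stop system test 441 days ago vs limit 540 → met
3. incidents reportable in the past year 1 > 0 → not met
4. condition 'runs water rides' does not hold → requirement n/a → met
5. restraint system inspection 284 days ago vs limit 270 → not met
6. condition 'runs mobile/traveling rides' does not hold → requirement n/a → met
7. operator training 589 days ago vs limit 540 → not met
8. daily inspection log audit 42 days ago vs limit 45 → met
9. daily inspection checklist present → met
10. general liability coverage $575,000 ≥ $525,000 → met
11. third-party ride inspection 707 days ago vs limit 730 → met
12. ride-specific liability coverage $1,300,000 ≥ $1,025,000 → met
Not met: 4 of 12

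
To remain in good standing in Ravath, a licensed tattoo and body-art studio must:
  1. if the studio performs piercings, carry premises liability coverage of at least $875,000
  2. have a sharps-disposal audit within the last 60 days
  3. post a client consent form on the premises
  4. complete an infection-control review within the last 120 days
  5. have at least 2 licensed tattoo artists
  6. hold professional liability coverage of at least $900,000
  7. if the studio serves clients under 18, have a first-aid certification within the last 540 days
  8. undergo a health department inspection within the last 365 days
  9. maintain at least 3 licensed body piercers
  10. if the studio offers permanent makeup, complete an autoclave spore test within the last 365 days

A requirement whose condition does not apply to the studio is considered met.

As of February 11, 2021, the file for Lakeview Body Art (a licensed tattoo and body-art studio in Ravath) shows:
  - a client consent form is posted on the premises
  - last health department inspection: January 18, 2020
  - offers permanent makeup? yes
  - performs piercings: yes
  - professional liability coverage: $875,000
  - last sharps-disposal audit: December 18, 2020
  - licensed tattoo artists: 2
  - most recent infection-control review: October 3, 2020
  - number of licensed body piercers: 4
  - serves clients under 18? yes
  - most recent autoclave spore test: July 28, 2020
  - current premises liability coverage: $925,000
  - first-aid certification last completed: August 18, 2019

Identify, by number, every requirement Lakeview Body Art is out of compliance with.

1. condition 'performs piercings' holds; premises liability coverage $925,000 ≥ $875,000 → met
2. sharps-disposal audit 55 days ago vs limit 60 → met
3. client consent form present → met
4. infection-control review 131 days ago vs limit 120 → not met
5. licensed tattoo artists 2 ≥ 2 → met
6. professional liability coverage $875,000 < $900,000 → not met
7. condition 'serves clients under 18' holds; first-aid certification 543 days ago vs limit 540 → not met
8. health department inspection 390 days ago vs limit 365 → not met
9. licensed body piercers 4 ≥ 3 → met
10. condition 'offers permanent makeup' holds; autoclave spore test 198 days ago vs limit 365 → met
Not met: 4, 6, 7, 8

4, 6, 7, 8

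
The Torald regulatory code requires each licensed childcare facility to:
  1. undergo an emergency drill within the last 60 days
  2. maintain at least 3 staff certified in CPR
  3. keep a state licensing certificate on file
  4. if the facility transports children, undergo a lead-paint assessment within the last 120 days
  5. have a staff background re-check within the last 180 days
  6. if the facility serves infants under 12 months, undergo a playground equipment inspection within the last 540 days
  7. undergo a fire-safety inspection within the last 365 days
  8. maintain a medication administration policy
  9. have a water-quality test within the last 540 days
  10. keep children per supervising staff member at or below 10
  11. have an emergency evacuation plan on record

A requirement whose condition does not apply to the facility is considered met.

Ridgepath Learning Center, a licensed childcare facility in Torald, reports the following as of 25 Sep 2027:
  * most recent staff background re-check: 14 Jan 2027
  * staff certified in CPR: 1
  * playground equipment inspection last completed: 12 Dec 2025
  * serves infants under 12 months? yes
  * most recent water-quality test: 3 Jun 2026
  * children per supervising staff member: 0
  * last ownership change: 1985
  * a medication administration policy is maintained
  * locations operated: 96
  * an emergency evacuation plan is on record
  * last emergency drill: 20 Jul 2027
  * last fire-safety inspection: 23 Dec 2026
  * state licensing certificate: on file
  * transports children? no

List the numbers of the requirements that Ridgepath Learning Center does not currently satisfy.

1, 2, 5, 6

1. emergency drill 67 days ago vs limit 60 → not met
2. staff certified in CPR 1 < 3 → not met
3. state licensing certificate present → met
4. condition 'transports children' does not hold → requirement n/a → met
5. staff background re-check 254 days ago vs limit 180 → not met
6. condition 'serves infants under 12 months' holds; playground equipment inspection 652 days ago vs limit 540 → not met
7. fire-safety inspection 276 days ago vs limit 365 → met
8. medication administration policy present → met
9. water-quality test 479 days ago vs limit 540 → met
10. children per supervising staff member 0 ≤ 10 → met
11. emergency evacuation plan present → met
Not met: 1, 2, 5, 6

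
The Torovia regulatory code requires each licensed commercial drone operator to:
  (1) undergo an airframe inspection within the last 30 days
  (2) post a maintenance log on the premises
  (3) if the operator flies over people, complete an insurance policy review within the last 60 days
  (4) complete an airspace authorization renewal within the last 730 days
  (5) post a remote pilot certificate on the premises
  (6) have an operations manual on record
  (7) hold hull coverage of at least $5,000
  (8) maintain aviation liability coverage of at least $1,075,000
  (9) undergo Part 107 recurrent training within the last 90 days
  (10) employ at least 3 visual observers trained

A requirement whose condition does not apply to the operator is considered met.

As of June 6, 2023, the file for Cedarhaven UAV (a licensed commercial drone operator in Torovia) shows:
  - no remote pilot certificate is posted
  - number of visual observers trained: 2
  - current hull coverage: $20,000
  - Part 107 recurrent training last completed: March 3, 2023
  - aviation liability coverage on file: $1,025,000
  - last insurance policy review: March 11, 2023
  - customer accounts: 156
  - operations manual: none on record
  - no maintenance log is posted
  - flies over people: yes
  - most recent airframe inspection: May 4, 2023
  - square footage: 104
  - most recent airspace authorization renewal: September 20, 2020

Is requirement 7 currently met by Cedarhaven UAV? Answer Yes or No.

Yes

7. hull coverage $20,000 ≥ $5,000 → met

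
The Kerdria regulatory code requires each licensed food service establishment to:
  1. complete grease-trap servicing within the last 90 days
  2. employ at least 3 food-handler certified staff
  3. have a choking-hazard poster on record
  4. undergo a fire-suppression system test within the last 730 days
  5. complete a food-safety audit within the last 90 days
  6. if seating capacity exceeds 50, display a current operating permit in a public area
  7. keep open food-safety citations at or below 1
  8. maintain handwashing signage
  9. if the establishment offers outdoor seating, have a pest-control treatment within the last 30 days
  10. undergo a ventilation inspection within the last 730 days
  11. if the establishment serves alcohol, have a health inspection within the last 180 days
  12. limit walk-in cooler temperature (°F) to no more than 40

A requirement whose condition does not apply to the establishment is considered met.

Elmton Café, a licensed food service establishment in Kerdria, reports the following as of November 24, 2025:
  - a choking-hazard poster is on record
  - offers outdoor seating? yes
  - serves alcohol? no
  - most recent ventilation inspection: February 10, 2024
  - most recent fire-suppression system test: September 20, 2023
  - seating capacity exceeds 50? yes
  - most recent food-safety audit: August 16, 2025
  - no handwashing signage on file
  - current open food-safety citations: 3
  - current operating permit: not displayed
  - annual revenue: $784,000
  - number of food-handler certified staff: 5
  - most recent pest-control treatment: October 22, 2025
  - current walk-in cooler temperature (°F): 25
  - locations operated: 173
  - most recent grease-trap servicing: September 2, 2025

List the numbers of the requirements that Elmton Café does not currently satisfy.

4, 5, 6, 7, 8, 9

1. grease-trap servicing 83 days ago vs limit 90 → met
2. food-handler certified staff 5 ≥ 3 → met
3. choking-hazard poster present → met
4. fire-suppression system test 796 days ago vs limit 730 → not met
5. food-safety audit 100 days ago vs limit 90 → not met
6. condition 'seating capacity exceeds 50' holds; current operating permit absent → not met
7. open food-safety citations 3 > 1 → not met
8. handwashing signage absent → not met
9. condition 'offers outdoor seating' holds; pest-control treatment 33 days ago vs limit 30 → not met
10. ventilation inspection 653 days ago vs limit 730 → met
11. condition 'serves alcohol' does not hold → requirement n/a → met
12. walk-in cooler temperature (°F) 25 ≤ 40 → met
Not met: 4, 5, 6, 7, 8, 9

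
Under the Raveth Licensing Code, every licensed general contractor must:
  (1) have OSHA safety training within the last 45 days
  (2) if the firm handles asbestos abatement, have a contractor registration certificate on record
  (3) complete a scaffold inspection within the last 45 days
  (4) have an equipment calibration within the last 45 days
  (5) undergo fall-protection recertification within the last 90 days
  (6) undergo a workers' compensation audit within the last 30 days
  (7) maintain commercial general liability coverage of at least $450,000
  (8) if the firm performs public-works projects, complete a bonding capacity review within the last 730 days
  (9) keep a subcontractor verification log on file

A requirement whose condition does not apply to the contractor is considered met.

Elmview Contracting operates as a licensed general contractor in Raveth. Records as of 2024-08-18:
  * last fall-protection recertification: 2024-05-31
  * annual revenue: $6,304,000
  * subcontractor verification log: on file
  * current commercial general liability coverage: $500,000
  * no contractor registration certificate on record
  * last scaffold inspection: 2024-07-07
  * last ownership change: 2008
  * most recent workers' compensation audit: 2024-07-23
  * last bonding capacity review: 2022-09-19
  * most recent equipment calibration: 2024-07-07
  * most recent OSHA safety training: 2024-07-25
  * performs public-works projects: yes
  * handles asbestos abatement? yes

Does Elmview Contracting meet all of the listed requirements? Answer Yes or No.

No

1. OSHA safety training 24 days ago vs limit 45 → met
2. condition 'handles asbestos abatement' holds; contractor registration certificate absent → not met
3. scaffold inspection 42 days ago vs limit 45 → met
4. equipment calibration 42 days ago vs limit 45 → met
5. fall-protection recertification 79 days ago vs limit 90 → met
6. workers' compensation audit 26 days ago vs limit 30 → met
7. commercial general liability coverage $500,000 ≥ $450,000 → met
8. condition 'performs public-works projects' holds; bonding capacity review 699 days ago vs limit 730 → met
9. subcontractor verification log present → met
Not met: 2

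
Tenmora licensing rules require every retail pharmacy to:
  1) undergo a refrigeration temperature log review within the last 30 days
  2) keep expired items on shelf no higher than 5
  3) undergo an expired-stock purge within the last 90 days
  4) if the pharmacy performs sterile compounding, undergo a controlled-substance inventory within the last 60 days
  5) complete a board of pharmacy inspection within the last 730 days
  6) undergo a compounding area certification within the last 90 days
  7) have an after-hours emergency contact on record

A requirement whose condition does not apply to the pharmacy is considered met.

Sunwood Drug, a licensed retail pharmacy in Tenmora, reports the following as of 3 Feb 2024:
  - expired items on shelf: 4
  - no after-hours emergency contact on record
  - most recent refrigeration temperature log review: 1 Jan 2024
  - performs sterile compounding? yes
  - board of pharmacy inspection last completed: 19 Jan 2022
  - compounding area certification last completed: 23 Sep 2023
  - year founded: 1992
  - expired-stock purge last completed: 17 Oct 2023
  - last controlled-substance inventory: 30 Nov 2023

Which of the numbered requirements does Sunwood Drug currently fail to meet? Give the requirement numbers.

1, 3, 4, 5, 6, 7

1. refrigeration temperature log review 33 days ago vs limit 30 → not met
2. expired items on shelf 4 ≤ 5 → met
3. expired-stock purge 109 days ago vs limit 90 → not met
4. condition 'performs sterile compounding' holds; controlled-substance inventory 65 days ago vs limit 60 → not met
5. board of pharmacy inspection 745 days ago vs limit 730 → not met
6. compounding area certification 133 days ago vs limit 90 → not met
7. after-hours emergency contact absent → not met
Not met: 1, 3, 4, 5, 6, 7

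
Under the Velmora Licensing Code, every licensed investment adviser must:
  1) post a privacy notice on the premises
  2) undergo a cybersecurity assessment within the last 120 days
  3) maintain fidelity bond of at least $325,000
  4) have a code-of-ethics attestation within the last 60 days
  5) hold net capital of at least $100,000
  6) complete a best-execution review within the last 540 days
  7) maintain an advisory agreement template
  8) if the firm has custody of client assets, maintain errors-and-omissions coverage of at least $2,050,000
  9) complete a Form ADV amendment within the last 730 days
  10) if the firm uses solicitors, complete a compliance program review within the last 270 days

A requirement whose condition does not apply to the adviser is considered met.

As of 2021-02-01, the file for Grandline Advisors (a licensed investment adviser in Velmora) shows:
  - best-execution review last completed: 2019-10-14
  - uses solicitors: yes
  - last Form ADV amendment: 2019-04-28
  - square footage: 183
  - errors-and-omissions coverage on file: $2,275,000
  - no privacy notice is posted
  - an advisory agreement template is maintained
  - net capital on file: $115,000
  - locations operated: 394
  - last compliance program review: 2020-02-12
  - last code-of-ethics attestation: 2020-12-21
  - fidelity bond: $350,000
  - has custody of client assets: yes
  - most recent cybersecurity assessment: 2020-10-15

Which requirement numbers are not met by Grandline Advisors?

1, 10

1. privacy notice absent → not met
2. cybersecurity assessment 109 days ago vs limit 120 → met
3. fidelity bond $350,000 ≥ $325,000 → met
4. code-of-ethics attestation 42 days ago vs limit 60 → met
5. net capital $115,000 ≥ $100,000 → met
6. best-execution review 476 days ago vs limit 540 → met
7. advisory agreement template present → met
8. condition 'has custody of client assets' holds; errors-and-omissions coverage $2,275,000 ≥ $2,050,000 → met
9. Form ADV amendment 645 days ago vs limit 730 → met
10. condition 'uses solicitors' holds; compliance program review 355 days ago vs limit 270 → not met
Not met: 1, 10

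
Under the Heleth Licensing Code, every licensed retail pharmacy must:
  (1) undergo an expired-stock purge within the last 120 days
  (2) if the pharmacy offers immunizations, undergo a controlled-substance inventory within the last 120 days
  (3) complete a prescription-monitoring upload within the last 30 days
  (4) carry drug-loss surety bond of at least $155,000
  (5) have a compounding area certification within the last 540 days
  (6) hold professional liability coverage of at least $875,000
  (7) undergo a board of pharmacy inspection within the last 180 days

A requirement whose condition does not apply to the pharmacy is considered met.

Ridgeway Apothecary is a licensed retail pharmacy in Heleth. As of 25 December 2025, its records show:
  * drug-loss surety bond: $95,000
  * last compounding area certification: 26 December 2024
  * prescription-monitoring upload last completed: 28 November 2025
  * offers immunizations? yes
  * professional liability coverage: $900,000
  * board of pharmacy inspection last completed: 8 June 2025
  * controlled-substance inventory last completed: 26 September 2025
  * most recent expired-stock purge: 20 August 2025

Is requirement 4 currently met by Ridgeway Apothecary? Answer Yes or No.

No

4. drug-loss surety bond $95,000 < $155,000 → not met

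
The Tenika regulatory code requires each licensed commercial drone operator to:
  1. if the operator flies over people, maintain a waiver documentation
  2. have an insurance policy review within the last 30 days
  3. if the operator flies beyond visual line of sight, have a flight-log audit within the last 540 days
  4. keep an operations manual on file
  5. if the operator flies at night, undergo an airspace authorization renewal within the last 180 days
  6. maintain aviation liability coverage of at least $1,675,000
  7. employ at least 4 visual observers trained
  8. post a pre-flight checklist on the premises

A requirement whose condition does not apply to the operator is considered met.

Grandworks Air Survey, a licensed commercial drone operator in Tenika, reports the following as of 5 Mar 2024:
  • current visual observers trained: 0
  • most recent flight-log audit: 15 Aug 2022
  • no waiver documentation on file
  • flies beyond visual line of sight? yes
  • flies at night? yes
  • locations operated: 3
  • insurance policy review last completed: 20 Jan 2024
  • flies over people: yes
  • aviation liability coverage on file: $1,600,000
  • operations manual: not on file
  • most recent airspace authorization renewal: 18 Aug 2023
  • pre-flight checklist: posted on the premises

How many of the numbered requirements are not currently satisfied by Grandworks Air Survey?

7

1. condition 'flies over people' holds; waiver documentation absent → not met
2. insurance policy review 45 days ago vs limit 30 → not met
3. condition 'flies beyond visual line of sight' holds; flight-log audit 568 days ago vs limit 540 → not met
4. operations manual absent → not met
5. condition 'flies at night' holds; airspace authorization renewal 200 days ago vs limit 180 → not met
6. aviation liability coverage $1,600,000 < $1,675,000 → not met
7. visual observers trained 0 < 4 → not met
8. pre-flight checklist present → met
Not met: 7 of 8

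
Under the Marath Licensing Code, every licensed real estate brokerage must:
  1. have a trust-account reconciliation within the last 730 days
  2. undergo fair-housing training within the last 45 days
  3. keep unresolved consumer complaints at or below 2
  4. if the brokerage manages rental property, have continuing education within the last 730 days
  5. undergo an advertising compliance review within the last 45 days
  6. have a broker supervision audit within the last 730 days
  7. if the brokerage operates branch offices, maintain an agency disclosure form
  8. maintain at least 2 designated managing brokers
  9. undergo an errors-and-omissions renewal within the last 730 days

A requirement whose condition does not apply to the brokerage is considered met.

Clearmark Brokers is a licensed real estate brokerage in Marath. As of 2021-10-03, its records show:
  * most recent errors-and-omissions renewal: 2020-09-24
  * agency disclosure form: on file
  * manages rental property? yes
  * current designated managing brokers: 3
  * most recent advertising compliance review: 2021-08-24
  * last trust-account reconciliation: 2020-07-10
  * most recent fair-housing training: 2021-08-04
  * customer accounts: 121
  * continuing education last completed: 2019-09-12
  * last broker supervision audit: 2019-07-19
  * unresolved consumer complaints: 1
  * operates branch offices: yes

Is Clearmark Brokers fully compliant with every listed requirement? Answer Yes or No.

1. trust-account reconciliation 450 days ago vs limit 730 → met
2. fair-housing training 60 days ago vs limit 45 → not met
3. unresolved consumer complaints 1 ≤ 2 → met
4. condition 'manages rental property' holds; continuing education 752 days ago vs limit 730 → not met
5. advertising compliance review 40 days ago vs limit 45 → met
6. broker supervision audit 807 days ago vs limit 730 → not met
7. condition 'operates branch offices' holds; agency disclosure form present → met
8. designated managing brokers 3 ≥ 2 → met
9. errors-and-omissions renewal 374 days ago vs limit 730 → met
Not met: 2, 4, 6

No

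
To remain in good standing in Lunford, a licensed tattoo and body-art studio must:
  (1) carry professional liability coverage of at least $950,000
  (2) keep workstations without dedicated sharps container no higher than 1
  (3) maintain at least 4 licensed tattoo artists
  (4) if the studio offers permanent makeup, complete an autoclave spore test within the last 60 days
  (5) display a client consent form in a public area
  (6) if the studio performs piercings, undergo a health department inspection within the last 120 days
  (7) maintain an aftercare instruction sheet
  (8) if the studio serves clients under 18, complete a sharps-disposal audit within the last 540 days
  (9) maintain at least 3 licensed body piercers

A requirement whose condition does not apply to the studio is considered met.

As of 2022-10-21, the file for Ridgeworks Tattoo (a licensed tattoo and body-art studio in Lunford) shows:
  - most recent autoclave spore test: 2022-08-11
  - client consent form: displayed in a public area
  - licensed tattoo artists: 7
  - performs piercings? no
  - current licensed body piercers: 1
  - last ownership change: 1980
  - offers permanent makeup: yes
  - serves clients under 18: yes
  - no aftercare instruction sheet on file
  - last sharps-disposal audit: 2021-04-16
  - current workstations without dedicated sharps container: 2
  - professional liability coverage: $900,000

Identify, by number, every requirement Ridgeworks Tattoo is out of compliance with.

1, 2, 4, 7, 8, 9

1. professional liability coverage $900,000 < $950,000 → not met
2. workstations without dedicated sharps container 2 > 1 → not met
3. licensed tattoo artists 7 ≥ 4 → met
4. condition 'offers permanent makeup' holds; autoclave spore test 71 days ago vs limit 60 → not met
5. client consent form present → met
6. condition 'performs piercings' does not hold → requirement n/a → met
7. aftercare instruction sheet absent → not met
8. condition 'serves clients under 18' holds; sharps-disposal audit 553 days ago vs limit 540 → not met
9. licensed body piercers 1 < 3 → not met
Not met: 1, 2, 4, 7, 8, 9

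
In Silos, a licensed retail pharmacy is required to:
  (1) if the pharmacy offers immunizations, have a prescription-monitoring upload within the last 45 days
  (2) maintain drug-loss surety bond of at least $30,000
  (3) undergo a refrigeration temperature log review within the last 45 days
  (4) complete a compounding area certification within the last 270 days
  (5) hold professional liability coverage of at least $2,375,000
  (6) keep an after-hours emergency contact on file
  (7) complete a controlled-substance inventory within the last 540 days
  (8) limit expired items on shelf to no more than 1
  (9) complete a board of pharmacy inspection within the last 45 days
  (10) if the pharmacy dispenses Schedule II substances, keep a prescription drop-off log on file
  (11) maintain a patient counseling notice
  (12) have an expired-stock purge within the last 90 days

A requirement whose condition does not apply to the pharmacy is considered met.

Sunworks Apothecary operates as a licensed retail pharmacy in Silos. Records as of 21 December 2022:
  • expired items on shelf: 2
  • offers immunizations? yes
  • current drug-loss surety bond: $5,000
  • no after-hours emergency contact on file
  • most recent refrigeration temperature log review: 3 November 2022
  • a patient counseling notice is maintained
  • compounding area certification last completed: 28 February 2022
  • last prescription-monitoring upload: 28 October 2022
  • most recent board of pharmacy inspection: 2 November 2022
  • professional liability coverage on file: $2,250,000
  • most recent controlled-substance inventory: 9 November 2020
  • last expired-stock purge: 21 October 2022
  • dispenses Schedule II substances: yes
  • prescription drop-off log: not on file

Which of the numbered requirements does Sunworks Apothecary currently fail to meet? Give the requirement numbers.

1, 2, 3, 4, 5, 6, 7, 8, 9, 10

1. condition 'offers immunizations' holds; prescription-monitoring upload 54 days ago vs limit 45 → not met
2. drug-loss surety bond $5,000 < $30,000 → not met
3. refrigeration temperature log review 48 days ago vs limit 45 → not met
4. compounding area certification 296 days ago vs limit 270 → not met
5. professional liability coverage $2,250,000 < $2,375,000 → not met
6. after-hours emergency contact absent → not met
7. controlled-substance inventory 772 days ago vs limit 540 → not met
8. expired items on shelf 2 > 1 → not met
9. board of pharmacy inspection 49 days ago vs limit 45 → not met
10. condition 'dispenses Schedule II substances' holds; prescription drop-off log absent → not met
11. patient counseling notice present → met
12. expired-stock purge 61 days ago vs limit 90 → met
Not met: 1, 2, 3, 4, 5, 6, 7, 8, 9, 10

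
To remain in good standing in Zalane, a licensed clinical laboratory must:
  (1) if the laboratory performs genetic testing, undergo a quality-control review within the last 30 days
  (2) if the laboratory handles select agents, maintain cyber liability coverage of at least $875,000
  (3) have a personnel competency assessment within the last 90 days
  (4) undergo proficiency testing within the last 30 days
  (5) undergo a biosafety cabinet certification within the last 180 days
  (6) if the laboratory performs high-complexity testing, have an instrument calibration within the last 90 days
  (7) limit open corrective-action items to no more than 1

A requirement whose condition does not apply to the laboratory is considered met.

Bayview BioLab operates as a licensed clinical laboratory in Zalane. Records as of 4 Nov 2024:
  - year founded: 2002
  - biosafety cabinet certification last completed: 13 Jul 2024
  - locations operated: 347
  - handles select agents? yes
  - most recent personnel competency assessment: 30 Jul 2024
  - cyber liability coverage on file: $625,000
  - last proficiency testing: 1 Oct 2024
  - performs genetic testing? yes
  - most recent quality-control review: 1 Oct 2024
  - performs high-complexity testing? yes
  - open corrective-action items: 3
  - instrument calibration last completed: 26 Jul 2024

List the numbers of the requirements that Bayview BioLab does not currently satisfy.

1. condition 'performs genetic testing' holds; quality-control review 34 days ago vs limit 30 → not met
2. condition 'handles select agents' holds; cyber liability coverage $625,000 < $875,000 → not met
3. personnel competency assessment 97 days ago vs limit 90 → not met
4. proficiency testing 34 days ago vs limit 30 → not met
5. biosafety cabinet certification 114 days ago vs limit 180 → met
6. condition 'performs high-complexity testing' holds; instrument calibration 101 days ago vs limit 90 → not met
7. open corrective-action items 3 > 1 → not met
Not met: 1, 2, 3, 4, 6, 7

1, 2, 3, 4, 6, 7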